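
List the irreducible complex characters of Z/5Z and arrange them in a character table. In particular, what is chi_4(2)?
Character table of Z/5Z (irreps indexed chi_0,...,chi_4 with chi_k(m) = zeta_5^(k*m), zeta_5 = exp(2*pi*i/5)):
  irrep \ class  {0} (size 1)  {1} (size 1)    {2} (size 1)    {3} (size 1)    {4} (size 1)  
  chi_0          1             1               1               1               1             
  chi_1          1             exp(2*I*pi/5)   exp(4*I*pi/5)   exp(-4*I*pi/5)  exp(-2*I*pi/5)
  chi_2          1             exp(4*I*pi/5)   exp(-2*I*pi/5)  exp(2*I*pi/5)   exp(-4*I*pi/5)
  chi_3          1             exp(-4*I*pi/5)  exp(2*I*pi/5)   exp(-2*I*pi/5)  exp(4*I*pi/5) 
  chi_4          1             exp(-2*I*pi/5)  exp(-4*I*pi/5)  exp(4*I*pi/5)   exp(2*I*pi/5) 

Spot check: chi_4(2) = zeta_5^(4*2) = zeta_5^8 = exp(-4*I*pi/5).

Working: Z/5Z is abelian, so all 5 irreducible complex representations are 1-dimensional. They are given by chi_k(m) = zeta_5^(k*m) for k = 0,...,4. Row orthogonality: sum_m chi_k(m) conj(chi_l(m)) = 5 * [k = l].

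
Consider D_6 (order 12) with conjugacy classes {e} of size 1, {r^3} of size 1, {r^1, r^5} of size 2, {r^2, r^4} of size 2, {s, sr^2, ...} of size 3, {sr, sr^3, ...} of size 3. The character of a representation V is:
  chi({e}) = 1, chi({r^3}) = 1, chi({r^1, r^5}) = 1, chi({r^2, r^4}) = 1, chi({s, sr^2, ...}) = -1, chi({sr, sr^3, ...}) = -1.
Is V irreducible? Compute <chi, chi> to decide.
Irreducible: <chi, chi> = 1.

Argument: <chi, chi> = (1/|G|) sum_C |C| * |chi(C)|^2 = (1/12)[1*|1|^2 + 1*|1|^2 + 2*|1|^2 + 2*|1|^2 + 3*|-1|^2 + 3*|-1|^2]
  = (1/12)[(1) + (1) + (2) + (2) + (3) + (3)] = 12/12 = 1.
A character is irreducible iff <chi, chi> = 1, so this representation is irreducible.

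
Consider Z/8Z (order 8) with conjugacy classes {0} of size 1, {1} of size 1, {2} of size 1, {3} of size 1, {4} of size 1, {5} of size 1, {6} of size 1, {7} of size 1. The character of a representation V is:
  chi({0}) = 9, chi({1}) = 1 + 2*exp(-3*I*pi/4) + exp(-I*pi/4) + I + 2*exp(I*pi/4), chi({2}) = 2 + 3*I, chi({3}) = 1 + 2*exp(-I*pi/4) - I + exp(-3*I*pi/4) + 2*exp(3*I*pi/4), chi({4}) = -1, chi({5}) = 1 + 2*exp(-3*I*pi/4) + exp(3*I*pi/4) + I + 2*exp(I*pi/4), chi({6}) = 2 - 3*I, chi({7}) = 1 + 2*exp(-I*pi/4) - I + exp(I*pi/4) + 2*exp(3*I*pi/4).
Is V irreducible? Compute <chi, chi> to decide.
Not irreducible (reducible): <chi, chi> = 15 > 1.

Argument: <chi, chi> = (1/|G|) sum_C |C| * |chi(C)|^2 = (1/8)[1*|9|^2 + 1*|1 + 2*exp(-3*I*pi/4) + exp(-I*pi/4) + I + 2*exp(I*pi/4)|^2 + 1*|2 + 3*I|^2 + 1*|1 + 2*exp(-I*pi/4) - I + exp(-3*I*pi/4) + 2*exp(3*I*pi/4)|^2 + 1*|-1|^2 + 1*|1 + 2*exp(-3*I*pi/4) + exp(3*I*pi/4) + I + 2*exp(I*pi/4)|^2 + 1*|2 - 3*I|^2 + 1*|1 + 2*exp(-I*pi/4) - I + exp(I*pi/4) + 2*exp(3*I*pi/4)|^2]
  = (1/8)[(81) + (3) + (13) + (3) + (1) + (3) + (13) + (3)] = 120/8 = 15.
(Exp terms are combined using exp(i*s)*conj(exp(i*t)) = exp(i*(s-t)), and sums of them are collapsed using the identity that for every m > 1 the m distinct m-th roots of unity sum to 0, e.g. 1 + exp(2*I*pi/3) + exp(-2*I*pi/3) = 0.)
A character is irreducible iff <chi, chi> = 1, so this representation is reducible.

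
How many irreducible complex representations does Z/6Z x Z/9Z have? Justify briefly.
54

Details: The number of irreducible complex representations of a finite group equals its number of conjugacy classes. Z/6Z x Z/9Z is abelian of order 54, so every element is its own conjugacy class: 54 classes, so Z/6Z x Z/9Z (order 54) has exactly 54 irreducible complex representations.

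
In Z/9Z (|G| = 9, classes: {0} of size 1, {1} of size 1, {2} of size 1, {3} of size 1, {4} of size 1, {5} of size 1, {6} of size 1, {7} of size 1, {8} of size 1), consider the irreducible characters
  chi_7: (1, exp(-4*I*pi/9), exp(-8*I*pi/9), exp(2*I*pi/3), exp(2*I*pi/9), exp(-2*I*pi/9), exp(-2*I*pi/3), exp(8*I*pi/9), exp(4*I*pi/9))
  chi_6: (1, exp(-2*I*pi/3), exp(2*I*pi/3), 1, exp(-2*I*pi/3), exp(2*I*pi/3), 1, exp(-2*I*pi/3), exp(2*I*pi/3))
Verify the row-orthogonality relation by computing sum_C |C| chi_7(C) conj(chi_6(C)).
Sum = 0; so <chi_7, chi_6> = 0 (distinct irreducibles are orthogonal).

Compute term by term over conjugacy classes (|C| * chi_7(C) * conj(chi_6(C))):
  1*(1)*conj(1) + 1*(exp(-4*I*pi/9))*conj(exp(-2*I*pi/3)) + 1*(exp(-8*I*pi/9))*conj(exp(2*I*pi/3)) + 1*(exp(2*I*pi/3))*conj(1) + 1*(exp(2*I*pi/9))*conj(exp(-2*I*pi/3)) + 1*(exp(-2*I*pi/9))*conj(exp(2*I*pi/3)) + 1*(exp(-2*I*pi/3))*conj(1) + 1*(exp(8*I*pi/9))*conj(exp(-2*I*pi/3)) + 1*(exp(4*I*pi/9))*conj(exp(2*I*pi/3))
  = (1) + (exp(2*I*pi/9)) + (exp(4*I*pi/9)) + (exp(2*I*pi/3)) + (exp(8*I*pi/9)) + (exp(-8*I*pi/9)) + (exp(-2*I*pi/3)) + (exp(-4*I*pi/9)) + (exp(-2*I*pi/9))
  = 0.
(Exp terms are combined using exp(i*s)*conj(exp(i*t)) = exp(i*(s-t)), and sums of them are collapsed using the identity that for every m > 1 the m distinct m-th roots of unity sum to 0, e.g. 1 + exp(2*I*pi/3) + exp(-2*I*pi/3) = 0.)
Dividing by |G| = 9 gives 0/9 = 0, matching the row-orthogonality relation <chi_7, chi_6> = [chi_7 = chi_6].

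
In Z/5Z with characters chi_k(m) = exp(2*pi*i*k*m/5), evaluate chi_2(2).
chi_2(2) = zeta_5^4 = exp(-2*I*pi/5)

Solution. chi_2(2) = zeta_5^(2*2) = zeta_5^4. Since zeta_5^5 = 1, this equals zeta_5^4 = exp(2*pi*i*4/5) = exp(-2*I*pi/5).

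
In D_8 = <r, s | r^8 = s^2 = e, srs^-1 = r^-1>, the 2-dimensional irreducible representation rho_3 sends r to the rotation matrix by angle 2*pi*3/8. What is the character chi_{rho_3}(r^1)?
chi_{rho_3}(r^1) = 2*cos(2*pi*3*1/8) = -sqrt(2)

Derivation: rho_3(r^1) is rotation by angle 2*pi*3*1/8, whose trace is 2*cos(2*pi*3*1/8) = -sqrt(2).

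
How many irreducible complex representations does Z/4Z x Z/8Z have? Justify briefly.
32

Solution. The number of irreducible complex representations of a finite group equals its number of conjugacy classes. Z/4Z x Z/8Z is abelian of order 32, so every element is its own conjugacy class: 32 classes, so Z/4Z x Z/8Z (order 32) has exactly 32 irreducible complex representations.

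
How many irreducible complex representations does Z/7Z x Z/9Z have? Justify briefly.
63

Solution. The number of irreducible complex representations of a finite group equals its number of conjugacy classes. Z/7Z x Z/9Z is abelian of order 63, so every element is its own conjugacy class: 63 classes, so Z/7Z x Z/9Z (order 63) has exactly 63 irreducible complex representations.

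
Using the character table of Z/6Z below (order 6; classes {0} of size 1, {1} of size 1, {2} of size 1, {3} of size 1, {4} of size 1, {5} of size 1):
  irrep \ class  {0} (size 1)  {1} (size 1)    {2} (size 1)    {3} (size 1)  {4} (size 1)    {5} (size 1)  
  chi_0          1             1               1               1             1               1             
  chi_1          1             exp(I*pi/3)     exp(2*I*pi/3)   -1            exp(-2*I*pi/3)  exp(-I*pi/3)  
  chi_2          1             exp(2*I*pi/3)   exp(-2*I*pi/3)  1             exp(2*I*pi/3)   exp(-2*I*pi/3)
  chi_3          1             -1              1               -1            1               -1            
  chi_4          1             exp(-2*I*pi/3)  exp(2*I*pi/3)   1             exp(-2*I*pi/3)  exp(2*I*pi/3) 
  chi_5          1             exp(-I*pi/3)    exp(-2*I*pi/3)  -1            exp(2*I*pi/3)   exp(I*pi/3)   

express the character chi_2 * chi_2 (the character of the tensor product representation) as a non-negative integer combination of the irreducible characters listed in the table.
chi_2 tensor chi_2 = chi_4 (all other irreducibles have multiplicity 0).

Derivation: The character of a tensor product is the pointwise product (chi_2 * chi_2)(C) = chi_2(C) * chi_2(C):
  {0}: (1)*(1), {1}: (exp(2*I*pi/3))*(exp(2*I*pi/3)), {2}: (exp(-2*I*pi/3))*(exp(-2*I*pi/3)), {3}: (1)*(1), {4}: (exp(2*I*pi/3))*(exp(2*I*pi/3)), {5}: (exp(-2*I*pi/3))*(exp(-2*I*pi/3))
so (chi_2 * chi_2) takes values
  {0} -> 1, {1} -> exp(-2*I*pi/3), {2} -> exp(2*I*pi/3), {3} -> 1, {4} -> exp(-2*I*pi/3), {5} -> exp(2*I*pi/3).
Now take the inner product of this character with each irreducible chi from the table, <chi_2*chi_2, chi> = (1/6) sum_C |C| (chi_2*chi_2)(C) conj(chi(C)):
  <chi_2*chi_2, chi_0> = (1/6)[1*(1)*conj(1) + 1*(exp(-2*I*pi/3))*conj(1) + 1*(exp(2*I*pi/3))*conj(1) + 1*(1)*conj(1) + 1*(exp(-2*I*pi/3))*conj(1) + 1*(exp(2*I*pi/3))*conj(1)]
      = (1/6)[(1) + (exp(-2*I*pi/3)) + (exp(2*I*pi/3)) + (1) + (exp(-2*I*pi/3)) + (exp(2*I*pi/3))] = 0/6 = 0
  <chi_2*chi_2, chi_1> = (1/6)[1*(1)*conj(1) + 1*(exp(-2*I*pi/3))*conj(exp(I*pi/3)) + 1*(exp(2*I*pi/3))*conj(exp(2*I*pi/3)) + 1*(1)*conj(-1) + 1*(exp(-2*I*pi/3))*conj(exp(-2*I*pi/3)) + 1*(exp(2*I*pi/3))*conj(exp(-I*pi/3))]
      = (1/6)[(1) + (-1) + (1) + (-1) + (1) + (-1)] = 0/6 = 0
  <chi_2*chi_2, chi_2> = (1/6)[1*(1)*conj(1) + 1*(exp(-2*I*pi/3))*conj(exp(2*I*pi/3)) + 1*(exp(2*I*pi/3))*conj(exp(-2*I*pi/3)) + 1*(1)*conj(1) + 1*(exp(-2*I*pi/3))*conj(exp(2*I*pi/3)) + 1*(exp(2*I*pi/3))*conj(exp(-2*I*pi/3))]
      = (1/6)[(1) + (exp(2*I*pi/3)) + (exp(-2*I*pi/3)) + (1) + (exp(2*I*pi/3)) + (exp(-2*I*pi/3))] = 0/6 = 0
  <chi_2*chi_2, chi_3> = (1/6)[1*(1)*conj(1) + 1*(exp(-2*I*pi/3))*conj(-1) + 1*(exp(2*I*pi/3))*conj(1) + 1*(1)*conj(-1) + 1*(exp(-2*I*pi/3))*conj(1) + 1*(exp(2*I*pi/3))*conj(-1)]
      = (1/6)[(1) + (-exp(-2*I*pi/3)) + (exp(2*I*pi/3)) + (-1) + (exp(-2*I*pi/3)) + (-exp(2*I*pi/3))] = 0/6 = 0
  <chi_2*chi_2, chi_4> = (1/6)[1*(1)*conj(1) + 1*(exp(-2*I*pi/3))*conj(exp(-2*I*pi/3)) + 1*(exp(2*I*pi/3))*conj(exp(2*I*pi/3)) + 1*(1)*conj(1) + 1*(exp(-2*I*pi/3))*conj(exp(-2*I*pi/3)) + 1*(exp(2*I*pi/3))*conj(exp(2*I*pi/3))]
      = (1/6)[(1) + (1) + (1) + (1) + (1) + (1)] = 6/6 = 1
  <chi_2*chi_2, chi_5> = (1/6)[1*(1)*conj(1) + 1*(exp(-2*I*pi/3))*conj(exp(-I*pi/3)) + 1*(exp(2*I*pi/3))*conj(exp(-2*I*pi/3)) + 1*(1)*conj(-1) + 1*(exp(-2*I*pi/3))*conj(exp(2*I*pi/3)) + 1*(exp(2*I*pi/3))*conj(exp(I*pi/3))]
      = (1/6)[(1) + (exp(-I*pi/3)) + (exp(-2*I*pi/3)) + (-1) + (exp(2*I*pi/3)) + (exp(I*pi/3))] = 0/6 = 0
(Exp terms are combined using exp(i*s)*conj(exp(i*t)) = exp(i*(s-t)), and sums of them are collapsed using the identity that for every m > 1 the m distinct m-th roots of unity sum to 0, e.g. 1 + exp(2*I*pi/3) + exp(-2*I*pi/3) = 0.)
Hence the multiplicities are chi_4: 1. Dimension check: dim(chi_2)*dim(chi_2) = 1*1 = 1 and sum (mult * dim) = 1*1 = 1.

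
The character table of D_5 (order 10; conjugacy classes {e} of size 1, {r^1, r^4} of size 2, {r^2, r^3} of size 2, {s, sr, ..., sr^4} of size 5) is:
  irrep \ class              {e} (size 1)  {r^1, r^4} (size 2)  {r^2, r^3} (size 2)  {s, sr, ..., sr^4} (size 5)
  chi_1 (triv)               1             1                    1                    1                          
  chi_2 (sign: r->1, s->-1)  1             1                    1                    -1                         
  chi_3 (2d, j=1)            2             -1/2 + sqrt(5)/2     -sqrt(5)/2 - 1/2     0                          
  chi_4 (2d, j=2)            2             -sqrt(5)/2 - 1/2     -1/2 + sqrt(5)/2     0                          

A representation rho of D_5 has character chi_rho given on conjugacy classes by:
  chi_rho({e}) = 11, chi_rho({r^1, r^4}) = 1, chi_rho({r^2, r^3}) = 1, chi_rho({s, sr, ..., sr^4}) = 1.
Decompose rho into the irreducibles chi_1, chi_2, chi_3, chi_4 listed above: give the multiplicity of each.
Multiplicities: chi_1: 2, chi_2: 1, chi_3: 2, chi_4: 2.

Working: Use <chi_rho, chi> = (1/|G|) sum_C |C| * chi_rho(C) * conj(chi(C)) with |G| = 10 for each irreducible chi in the table:
  <chi_rho, chi_1> = (1/10)[1*(11)*conj(1) + 2*(1)*conj(1) + 2*(1)*conj(1) + 5*(1)*conj(1)]
      = (1/10)[(11) + (2) + (2) + (5)] = 20/10 = 2
  <chi_rho, chi_2> = (1/10)[1*(11)*conj(1) + 2*(1)*conj(1) + 2*(1)*conj(1) + 5*(1)*conj(-1)]
      = (1/10)[(11) + (2) + (2) + (-5)] = 10/10 = 1
  <chi_rho, chi_3> = (1/10)[1*(11)*conj(2) + 2*(1)*conj(-1/2 + sqrt(5)/2) + 2*(1)*conj(-sqrt(5)/2 - 1/2) + 5*(1)*conj(0)]
      = (1/10)[(22) + (-1 + sqrt(5)) + (-sqrt(5) - 1) + (0)] = 20/10 = 2
  <chi_rho, chi_4> = (1/10)[1*(11)*conj(2) + 2*(1)*conj(-sqrt(5)/2 - 1/2) + 2*(1)*conj(-1/2 + sqrt(5)/2) + 5*(1)*conj(0)]
      = (1/10)[(22) + (-sqrt(5) - 1) + (-1 + sqrt(5)) + (0)] = 20/10 = 2
Dimension check: dim(rho) = sum (mult * dim) = 2*1 + 1*1 + 2*2 + 2*2 = 11 = chi_rho(e) = 11.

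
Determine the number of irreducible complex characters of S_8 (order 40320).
22

Working: The number of irreducible complex representations of a finite group equals its number of conjugacy classes. Conjugacy classes in S_8 correspond to cycle types, i.e. partitions of 8; there are p(8) = 22 of them, so S_8 (order 40320) has exactly 22 irreducible complex representations.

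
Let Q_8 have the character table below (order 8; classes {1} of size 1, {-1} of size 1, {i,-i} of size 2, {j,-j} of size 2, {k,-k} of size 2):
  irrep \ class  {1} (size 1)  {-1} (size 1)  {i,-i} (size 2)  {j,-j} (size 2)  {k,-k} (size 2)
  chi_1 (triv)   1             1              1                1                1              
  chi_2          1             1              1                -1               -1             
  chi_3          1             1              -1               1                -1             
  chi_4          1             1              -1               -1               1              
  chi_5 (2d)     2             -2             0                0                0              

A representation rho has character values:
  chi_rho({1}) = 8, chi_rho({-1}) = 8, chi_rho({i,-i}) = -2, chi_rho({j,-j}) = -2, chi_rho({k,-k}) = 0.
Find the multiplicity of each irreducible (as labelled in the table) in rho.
Multiplicities: chi_1: 1, chi_2: 2, chi_3: 2, chi_4: 3, chi_5: 0.

Details: Use <chi_rho, chi> = (1/|G|) sum_C |C| * chi_rho(C) * conj(chi(C)) with |G| = 8 for each irreducible chi in the table:
  <chi_rho, chi_1> = (1/8)[1*(8)*conj(1) + 1*(8)*conj(1) + 2*(-2)*conj(1) + 2*(-2)*conj(1) + 2*(0)*conj(1)]
      = (1/8)[(8) + (8) + (-4) + (-4) + (0)] = 8/8 = 1
  <chi_rho, chi_2> = (1/8)[1*(8)*conj(1) + 1*(8)*conj(1) + 2*(-2)*conj(1) + 2*(-2)*conj(-1) + 2*(0)*conj(-1)]
      = (1/8)[(8) + (8) + (-4) + (4) + (0)] = 16/8 = 2
  <chi_rho, chi_3> = (1/8)[1*(8)*conj(1) + 1*(8)*conj(1) + 2*(-2)*conj(-1) + 2*(-2)*conj(1) + 2*(0)*conj(-1)]
      = (1/8)[(8) + (8) + (4) + (-4) + (0)] = 16/8 = 2
  <chi_rho, chi_4> = (1/8)[1*(8)*conj(1) + 1*(8)*conj(1) + 2*(-2)*conj(-1) + 2*(-2)*conj(-1) + 2*(0)*conj(1)]
      = (1/8)[(8) + (8) + (4) + (4) + (0)] = 24/8 = 3
  <chi_rho, chi_5> = (1/8)[1*(8)*conj(2) + 1*(8)*conj(-2) + 2*(-2)*conj(0) + 2*(-2)*conj(0) + 2*(0)*conj(0)]
      = (1/8)[(16) + (-16) + (0) + (0) + (0)] = 0/8 = 0
Dimension check: dim(rho) = sum (mult * dim) = 1*1 + 2*1 + 2*1 + 3*1 + 0*2 = 8 = chi_rho(e) = 8.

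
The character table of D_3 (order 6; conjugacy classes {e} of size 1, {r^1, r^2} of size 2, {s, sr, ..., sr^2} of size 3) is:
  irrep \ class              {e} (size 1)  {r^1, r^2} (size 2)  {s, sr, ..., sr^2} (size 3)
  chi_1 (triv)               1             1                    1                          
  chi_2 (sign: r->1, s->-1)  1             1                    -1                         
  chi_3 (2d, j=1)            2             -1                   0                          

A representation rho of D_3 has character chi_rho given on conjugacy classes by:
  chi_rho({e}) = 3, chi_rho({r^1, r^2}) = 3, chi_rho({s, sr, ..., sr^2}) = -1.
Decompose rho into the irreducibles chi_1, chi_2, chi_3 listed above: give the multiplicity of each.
Multiplicities: chi_1: 1, chi_2: 2, chi_3: 0.

Derivation: Use <chi_rho, chi> = (1/|G|) sum_C |C| * chi_rho(C) * conj(chi(C)) with |G| = 6 for each irreducible chi in the table:
  <chi_rho, chi_1> = (1/6)[1*(3)*conj(1) + 2*(3)*conj(1) + 3*(-1)*conj(1)]
      = (1/6)[(3) + (6) + (-3)] = 6/6 = 1
  <chi_rho, chi_2> = (1/6)[1*(3)*conj(1) + 2*(3)*conj(1) + 3*(-1)*conj(-1)]
      = (1/6)[(3) + (6) + (3)] = 12/6 = 2
  <chi_rho, chi_3> = (1/6)[1*(3)*conj(2) + 2*(3)*conj(-1) + 3*(-1)*conj(0)]
      = (1/6)[(6) + (-6) + (0)] = 0/6 = 0
Dimension check: dim(rho) = sum (mult * dim) = 1*1 + 2*1 + 0*2 = 3 = chi_rho(e) = 3.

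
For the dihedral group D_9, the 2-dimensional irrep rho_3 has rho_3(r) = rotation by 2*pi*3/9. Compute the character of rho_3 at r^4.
chi_{rho_3}(r^4) = 2*cos(2*pi*3*4/9) = -1

Explanation: rho_3(r^4) is rotation by angle 2*pi*3*4/9, whose trace is 2*cos(2*pi*3*4/9) = -1.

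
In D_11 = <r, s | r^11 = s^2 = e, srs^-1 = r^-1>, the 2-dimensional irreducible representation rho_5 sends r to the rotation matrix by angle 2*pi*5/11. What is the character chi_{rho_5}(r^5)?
chi_{rho_5}(r^5) = 2*cos(2*pi*5*5/11) = -2*cos(5*pi/11)

rho_5(r^5) is rotation by angle 2*pi*5*5/11, whose trace is 2*cos(2*pi*5*5/11) = -2*cos(5*pi/11).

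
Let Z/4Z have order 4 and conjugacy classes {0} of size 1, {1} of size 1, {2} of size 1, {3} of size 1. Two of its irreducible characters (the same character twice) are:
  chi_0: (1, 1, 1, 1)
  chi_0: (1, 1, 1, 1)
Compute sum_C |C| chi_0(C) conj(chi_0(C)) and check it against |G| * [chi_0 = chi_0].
Sum = 4 = |G| = 4; so <chi_0, chi_0> = 1 (norm-1 confirms irreducibility).

Explanation: Compute term by term over conjugacy classes (|C| * chi_0(C) * conj(chi_0(C))):
  1*(1)*conj(1) + 1*(1)*conj(1) + 1*(1)*conj(1) + 1*(1)*conj(1)
  = (1) + (1) + (1) + (1)
  = 4.
(Exp terms are combined using exp(i*s)*conj(exp(i*t)) = exp(i*(s-t)), and sums of them are collapsed using the identity that for every m > 1 the m distinct m-th roots of unity sum to 0, e.g. 1 + exp(2*I*pi/3) + exp(-2*I*pi/3) = 0.)
Dividing by |G| = 4 gives 4/4 = 1, matching the row-orthogonality relation <chi_0, chi_0> = [chi_0 = chi_0].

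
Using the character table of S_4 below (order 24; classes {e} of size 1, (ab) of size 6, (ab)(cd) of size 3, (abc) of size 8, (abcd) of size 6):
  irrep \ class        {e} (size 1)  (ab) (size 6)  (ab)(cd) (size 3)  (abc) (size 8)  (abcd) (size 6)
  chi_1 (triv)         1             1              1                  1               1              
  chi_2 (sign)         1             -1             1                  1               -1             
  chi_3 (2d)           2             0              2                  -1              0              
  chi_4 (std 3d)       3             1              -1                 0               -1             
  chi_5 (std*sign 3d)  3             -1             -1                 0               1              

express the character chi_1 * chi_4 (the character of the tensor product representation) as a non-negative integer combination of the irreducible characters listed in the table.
chi_1 tensor chi_4 = chi_4 (all other irreducibles have multiplicity 0).

Proof sketch: The character of a tensor product is the pointwise product (chi_1 * chi_4)(C) = chi_1(C) * chi_4(C):
  {e}: (1)*(3), (ab): (1)*(1), (ab)(cd): (1)*(-1), (abc): (1)*(0), (abcd): (1)*(-1)
so (chi_1 * chi_4) takes values
  {e} -> 3, (ab) -> 1, (ab)(cd) -> -1, (abc) -> 0, (abcd) -> -1.
Now take the inner product of this character with each irreducible chi from the table, <chi_1*chi_4, chi> = (1/24) sum_C |C| (chi_1*chi_4)(C) conj(chi(C)):
  <chi_1*chi_4, chi_1> = (1/24)[1*(3)*conj(1) + 6*(1)*conj(1) + 3*(-1)*conj(1) + 8*(0)*conj(1) + 6*(-1)*conj(1)]
      = (1/24)[(3) + (6) + (-3) + (0) + (-6)] = 0/24 = 0
  <chi_1*chi_4, chi_2> = (1/24)[1*(3)*conj(1) + 6*(1)*conj(-1) + 3*(-1)*conj(1) + 8*(0)*conj(1) + 6*(-1)*conj(-1)]
      = (1/24)[(3) + (-6) + (-3) + (0) + (6)] = 0/24 = 0
  <chi_1*chi_4, chi_3> = (1/24)[1*(3)*conj(2) + 6*(1)*conj(0) + 3*(-1)*conj(2) + 8*(0)*conj(-1) + 6*(-1)*conj(0)]
      = (1/24)[(6) + (0) + (-6) + (0) + (0)] = 0/24 = 0
  <chi_1*chi_4, chi_4> = (1/24)[1*(3)*conj(3) + 6*(1)*conj(1) + 3*(-1)*conj(-1) + 8*(0)*conj(0) + 6*(-1)*conj(-1)]
      = (1/24)[(9) + (6) + (3) + (0) + (6)] = 24/24 = 1
  <chi_1*chi_4, chi_5> = (1/24)[1*(3)*conj(3) + 6*(1)*conj(-1) + 3*(-1)*conj(-1) + 8*(0)*conj(0) + 6*(-1)*conj(1)]
      = (1/24)[(9) + (-6) + (3) + (0) + (-6)] = 0/24 = 0
Hence the multiplicities are chi_4: 1. Dimension check: dim(chi_1)*dim(chi_4) = 1*3 = 3 and sum (mult * dim) = 1*3 = 3.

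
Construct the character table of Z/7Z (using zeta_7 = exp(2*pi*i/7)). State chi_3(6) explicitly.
Character table of Z/7Z (irreps indexed chi_0,...,chi_6 with chi_k(m) = zeta_7^(k*m), zeta_7 = exp(2*pi*i/7)):
  irrep \ class  {0} (size 1)  {1} (size 1)    {2} (size 1)    {3} (size 1)    {4} (size 1)    {5} (size 1)    {6} (size 1)  
  chi_0          1             1               1               1               1               1               1             
  chi_1          1             exp(2*I*pi/7)   exp(4*I*pi/7)   exp(6*I*pi/7)   exp(-6*I*pi/7)  exp(-4*I*pi/7)  exp(-2*I*pi/7)
  chi_2          1             exp(4*I*pi/7)   exp(-6*I*pi/7)  exp(-2*I*pi/7)  exp(2*I*pi/7)   exp(6*I*pi/7)   exp(-4*I*pi/7)
  chi_3          1             exp(6*I*pi/7)   exp(-2*I*pi/7)  exp(4*I*pi/7)   exp(-4*I*pi/7)  exp(2*I*pi/7)   exp(-6*I*pi/7)
  chi_4          1             exp(-6*I*pi/7)  exp(2*I*pi/7)   exp(-4*I*pi/7)  exp(4*I*pi/7)   exp(-2*I*pi/7)  exp(6*I*pi/7) 
  chi_5          1             exp(-4*I*pi/7)  exp(6*I*pi/7)   exp(2*I*pi/7)   exp(-2*I*pi/7)  exp(-6*I*pi/7)  exp(4*I*pi/7) 
  chi_6          1             exp(-2*I*pi/7)  exp(-4*I*pi/7)  exp(-6*I*pi/7)  exp(6*I*pi/7)   exp(4*I*pi/7)   exp(2*I*pi/7) 

Spot check: chi_3(6) = zeta_7^(3*6) = zeta_7^18 = exp(-6*I*pi/7).

Justification: Z/7Z is abelian, so all 7 irreducible complex representations are 1-dimensional. They are given by chi_k(m) = zeta_7^(k*m) for k = 0,...,6. Row orthogonality: sum_m chi_k(m) conj(chi_l(m)) = 7 * [k = l].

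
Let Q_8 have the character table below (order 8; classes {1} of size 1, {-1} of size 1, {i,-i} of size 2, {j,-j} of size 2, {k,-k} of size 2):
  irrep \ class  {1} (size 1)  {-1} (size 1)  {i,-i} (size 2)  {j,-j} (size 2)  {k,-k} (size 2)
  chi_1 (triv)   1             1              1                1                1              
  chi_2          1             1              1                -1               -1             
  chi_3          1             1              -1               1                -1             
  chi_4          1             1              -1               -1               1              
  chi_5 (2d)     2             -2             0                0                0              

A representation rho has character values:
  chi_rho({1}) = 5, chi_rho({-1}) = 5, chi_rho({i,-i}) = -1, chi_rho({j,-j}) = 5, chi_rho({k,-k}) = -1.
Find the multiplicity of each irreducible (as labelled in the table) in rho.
Multiplicities: chi_1: 2, chi_2: 0, chi_3: 3, chi_4: 0, chi_5: 0.

Justification: Use <chi_rho, chi> = (1/|G|) sum_C |C| * chi_rho(C) * conj(chi(C)) with |G| = 8 for each irreducible chi in the table:
  <chi_rho, chi_1> = (1/8)[1*(5)*conj(1) + 1*(5)*conj(1) + 2*(-1)*conj(1) + 2*(5)*conj(1) + 2*(-1)*conj(1)]
      = (1/8)[(5) + (5) + (-2) + (10) + (-2)] = 16/8 = 2
  <chi_rho, chi_2> = (1/8)[1*(5)*conj(1) + 1*(5)*conj(1) + 2*(-1)*conj(1) + 2*(5)*conj(-1) + 2*(-1)*conj(-1)]
      = (1/8)[(5) + (5) + (-2) + (-10) + (2)] = 0/8 = 0
  <chi_rho, chi_3> = (1/8)[1*(5)*conj(1) + 1*(5)*conj(1) + 2*(-1)*conj(-1) + 2*(5)*conj(1) + 2*(-1)*conj(-1)]
      = (1/8)[(5) + (5) + (2) + (10) + (2)] = 24/8 = 3
  <chi_rho, chi_4> = (1/8)[1*(5)*conj(1) + 1*(5)*conj(1) + 2*(-1)*conj(-1) + 2*(5)*conj(-1) + 2*(-1)*conj(1)]
      = (1/8)[(5) + (5) + (2) + (-10) + (-2)] = 0/8 = 0
  <chi_rho, chi_5> = (1/8)[1*(5)*conj(2) + 1*(5)*conj(-2) + 2*(-1)*conj(0) + 2*(5)*conj(0) + 2*(-1)*conj(0)]
      = (1/8)[(10) + (-10) + (0) + (0) + (0)] = 0/8 = 0
Dimension check: dim(rho) = sum (mult * dim) = 2*1 + 0*1 + 3*1 + 0*1 + 0*2 = 5 = chi_rho(e) = 5.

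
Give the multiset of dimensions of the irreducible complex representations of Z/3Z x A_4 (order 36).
Dimensions: 1, 1, 1, 1, 1, 1, 1, 1, 1, 3, 3, 3

Argument: There are 12 irreducibles (= number of conjugacy classes). Their dimensions d_i satisfy sum d_i^2 = |G| = 36: 1 + 1 + 1 + 1 + 1 + 1 + 1 + 1 + 1 + 9 + 9 + 9 = 36. (For the product with Z/3Z: each of the 3 1-dim characters of Z/3Z tensors with each irrep of A_4, giving 3 copies of each A_4-dimension.)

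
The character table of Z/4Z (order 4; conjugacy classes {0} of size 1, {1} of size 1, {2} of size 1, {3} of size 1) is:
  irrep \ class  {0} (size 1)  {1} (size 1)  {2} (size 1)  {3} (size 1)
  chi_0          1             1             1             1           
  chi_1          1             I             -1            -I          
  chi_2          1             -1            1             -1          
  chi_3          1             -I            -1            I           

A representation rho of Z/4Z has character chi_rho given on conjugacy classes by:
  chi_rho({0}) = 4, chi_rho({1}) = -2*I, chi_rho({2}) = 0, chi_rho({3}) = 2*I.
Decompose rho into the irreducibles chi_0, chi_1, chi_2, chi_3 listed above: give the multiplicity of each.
Multiplicities: chi_0: 1, chi_1: 0, chi_2: 1, chi_3: 2.

Justification: Use <chi_rho, chi> = (1/|G|) sum_C |C| * chi_rho(C) * conj(chi(C)) with |G| = 4 for each irreducible chi in the table:
  <chi_rho, chi_0> = (1/4)[1*(4)*conj(1) + 1*(-2*I)*conj(1) + 1*(0)*conj(1) + 1*(2*I)*conj(1)]
      = (1/4)[(4) + (-2*I) + (0) + (2*I)] = 4/4 = 1
  <chi_rho, chi_1> = (1/4)[1*(4)*conj(1) + 1*(-2*I)*conj(I) + 1*(0)*conj(-1) + 1*(2*I)*conj(-I)]
      = (1/4)[(4) + (-2) + (0) + (-2)] = 0/4 = 0
  <chi_rho, chi_2> = (1/4)[1*(4)*conj(1) + 1*(-2*I)*conj(-1) + 1*(0)*conj(1) + 1*(2*I)*conj(-1)]
      = (1/4)[(4) + (2*I) + (0) + (-2*I)] = 4/4 = 1
  <chi_rho, chi_3> = (1/4)[1*(4)*conj(1) + 1*(-2*I)*conj(-I) + 1*(0)*conj(-1) + 1*(2*I)*conj(I)]
      = (1/4)[(4) + (2) + (0) + (2)] = 8/4 = 2
(Exp terms are combined using exp(i*s)*conj(exp(i*t)) = exp(i*(s-t)), and sums of them are collapsed using the identity that for every m > 1 the m distinct m-th roots of unity sum to 0, e.g. 1 + exp(2*I*pi/3) + exp(-2*I*pi/3) = 0.)
Dimension check: dim(rho) = sum (mult * dim) = 1*1 + 0*1 + 1*1 + 2*1 = 4 = chi_rho(e) = 4.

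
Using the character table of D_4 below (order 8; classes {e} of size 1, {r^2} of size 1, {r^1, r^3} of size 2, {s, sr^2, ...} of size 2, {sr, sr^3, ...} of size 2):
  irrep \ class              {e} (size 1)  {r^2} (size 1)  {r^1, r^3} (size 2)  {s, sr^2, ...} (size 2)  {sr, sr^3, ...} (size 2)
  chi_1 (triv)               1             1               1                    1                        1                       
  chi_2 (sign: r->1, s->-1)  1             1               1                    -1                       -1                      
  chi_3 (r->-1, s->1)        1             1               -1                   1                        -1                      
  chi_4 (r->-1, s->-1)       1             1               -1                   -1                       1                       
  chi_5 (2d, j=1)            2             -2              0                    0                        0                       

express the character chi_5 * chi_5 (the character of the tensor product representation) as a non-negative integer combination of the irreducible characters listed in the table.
chi_5 tensor chi_5 = chi_1 + chi_2 + chi_3 + chi_4 (all other irreducibles have multiplicity 0).

Argument: The character of a tensor product is the pointwise product (chi_5 * chi_5)(C) = chi_5(C) * chi_5(C):
  {e}: (2)*(2), {r^2}: (-2)*(-2), {r^1, r^3}: (0)*(0), {s, sr^2, ...}: (0)*(0), {sr, sr^3, ...}: (0)*(0)
so (chi_5 * chi_5) takes values
  {e} -> 4, {r^2} -> 4, {r^1, r^3} -> 0, {s, sr^2, ...} -> 0, {sr, sr^3, ...} -> 0.
Now take the inner product of this character with each irreducible chi from the table, <chi_5*chi_5, chi> = (1/8) sum_C |C| (chi_5*chi_5)(C) conj(chi(C)):
  <chi_5*chi_5, chi_1> = (1/8)[1*(4)*conj(1) + 1*(4)*conj(1) + 2*(0)*conj(1) + 2*(0)*conj(1) + 2*(0)*conj(1)]
      = (1/8)[(4) + (4) + (0) + (0) + (0)] = 8/8 = 1
  <chi_5*chi_5, chi_2> = (1/8)[1*(4)*conj(1) + 1*(4)*conj(1) + 2*(0)*conj(1) + 2*(0)*conj(-1) + 2*(0)*conj(-1)]
      = (1/8)[(4) + (4) + (0) + (0) + (0)] = 8/8 = 1
  <chi_5*chi_5, chi_3> = (1/8)[1*(4)*conj(1) + 1*(4)*conj(1) + 2*(0)*conj(-1) + 2*(0)*conj(1) + 2*(0)*conj(-1)]
      = (1/8)[(4) + (4) + (0) + (0) + (0)] = 8/8 = 1
  <chi_5*chi_5, chi_4> = (1/8)[1*(4)*conj(1) + 1*(4)*conj(1) + 2*(0)*conj(-1) + 2*(0)*conj(-1) + 2*(0)*conj(1)]
      = (1/8)[(4) + (4) + (0) + (0) + (0)] = 8/8 = 1
  <chi_5*chi_5, chi_5> = (1/8)[1*(4)*conj(2) + 1*(4)*conj(-2) + 2*(0)*conj(0) + 2*(0)*conj(0) + 2*(0)*conj(0)]
      = (1/8)[(8) + (-8) + (0) + (0) + (0)] = 0/8 = 0
Hence the multiplicities are chi_1: 1, chi_2: 1, chi_3: 1, chi_4: 1. Dimension check: dim(chi_5)*dim(chi_5) = 2*2 = 4 and sum (mult * dim) = 1*1 + 1*1 + 1*1 + 1*1 = 4.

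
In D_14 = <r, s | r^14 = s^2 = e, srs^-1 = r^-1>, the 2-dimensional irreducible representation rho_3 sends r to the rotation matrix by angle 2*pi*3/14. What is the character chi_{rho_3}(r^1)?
chi_{rho_3}(r^1) = 2*cos(2*pi*3*1/14) = 2*cos(3*pi/7)

Details: rho_3(r^1) is rotation by angle 2*pi*3*1/14, whose trace is 2*cos(2*pi*3*1/14) = 2*cos(3*pi/7).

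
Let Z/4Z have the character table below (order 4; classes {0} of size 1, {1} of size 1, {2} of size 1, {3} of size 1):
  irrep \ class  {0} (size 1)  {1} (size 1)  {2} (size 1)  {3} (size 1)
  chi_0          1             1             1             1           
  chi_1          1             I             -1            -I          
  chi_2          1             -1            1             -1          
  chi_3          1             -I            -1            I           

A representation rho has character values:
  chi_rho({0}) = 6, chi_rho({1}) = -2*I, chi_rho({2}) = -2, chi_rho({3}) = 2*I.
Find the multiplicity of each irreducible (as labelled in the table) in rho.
Multiplicities: chi_0: 1, chi_1: 1, chi_2: 1, chi_3: 3.

Explanation: Use <chi_rho, chi> = (1/|G|) sum_C |C| * chi_rho(C) * conj(chi(C)) with |G| = 4 for each irreducible chi in the table:
  <chi_rho, chi_0> = (1/4)[1*(6)*conj(1) + 1*(-2*I)*conj(1) + 1*(-2)*conj(1) + 1*(2*I)*conj(1)]
      = (1/4)[(6) + (-2*I) + (-2) + (2*I)] = 4/4 = 1
  <chi_rho, chi_1> = (1/4)[1*(6)*conj(1) + 1*(-2*I)*conj(I) + 1*(-2)*conj(-1) + 1*(2*I)*conj(-I)]
      = (1/4)[(6) + (-2) + (2) + (-2)] = 4/4 = 1
  <chi_rho, chi_2> = (1/4)[1*(6)*conj(1) + 1*(-2*I)*conj(-1) + 1*(-2)*conj(1) + 1*(2*I)*conj(-1)]
      = (1/4)[(6) + (2*I) + (-2) + (-2*I)] = 4/4 = 1
  <chi_rho, chi_3> = (1/4)[1*(6)*conj(1) + 1*(-2*I)*conj(-I) + 1*(-2)*conj(-1) + 1*(2*I)*conj(I)]
      = (1/4)[(6) + (2) + (2) + (2)] = 12/4 = 3
(Exp terms are combined using exp(i*s)*conj(exp(i*t)) = exp(i*(s-t)), and sums of them are collapsed using the identity that for every m > 1 the m distinct m-th roots of unity sum to 0, e.g. 1 + exp(2*I*pi/3) + exp(-2*I*pi/3) = 0.)
Dimension check: dim(rho) = sum (mult * dim) = 1*1 + 1*1 + 1*1 + 3*1 = 6 = chi_rho(e) = 6.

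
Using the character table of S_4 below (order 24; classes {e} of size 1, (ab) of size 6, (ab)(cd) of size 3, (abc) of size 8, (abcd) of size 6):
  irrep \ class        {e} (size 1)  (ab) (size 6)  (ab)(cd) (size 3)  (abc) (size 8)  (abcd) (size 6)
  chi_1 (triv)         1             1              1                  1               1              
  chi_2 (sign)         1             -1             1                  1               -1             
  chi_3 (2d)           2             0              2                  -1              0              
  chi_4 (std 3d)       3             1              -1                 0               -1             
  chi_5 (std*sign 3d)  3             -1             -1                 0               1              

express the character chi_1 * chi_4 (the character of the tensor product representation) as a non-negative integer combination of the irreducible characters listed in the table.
chi_1 tensor chi_4 = chi_4 (all other irreducibles have multiplicity 0).

Why: The character of a tensor product is the pointwise product (chi_1 * chi_4)(C) = chi_1(C) * chi_4(C):
  {e}: (1)*(3), (ab): (1)*(1), (ab)(cd): (1)*(-1), (abc): (1)*(0), (abcd): (1)*(-1)
so (chi_1 * chi_4) takes values
  {e} -> 3, (ab) -> 1, (ab)(cd) -> -1, (abc) -> 0, (abcd) -> -1.
Now take the inner product of this character with each irreducible chi from the table, <chi_1*chi_4, chi> = (1/24) sum_C |C| (chi_1*chi_4)(C) conj(chi(C)):
  <chi_1*chi_4, chi_1> = (1/24)[1*(3)*conj(1) + 6*(1)*conj(1) + 3*(-1)*conj(1) + 8*(0)*conj(1) + 6*(-1)*conj(1)]
      = (1/24)[(3) + (6) + (-3) + (0) + (-6)] = 0/24 = 0
  <chi_1*chi_4, chi_2> = (1/24)[1*(3)*conj(1) + 6*(1)*conj(-1) + 3*(-1)*conj(1) + 8*(0)*conj(1) + 6*(-1)*conj(-1)]
      = (1/24)[(3) + (-6) + (-3) + (0) + (6)] = 0/24 = 0
  <chi_1*chi_4, chi_3> = (1/24)[1*(3)*conj(2) + 6*(1)*conj(0) + 3*(-1)*conj(2) + 8*(0)*conj(-1) + 6*(-1)*conj(0)]
      = (1/24)[(6) + (0) + (-6) + (0) + (0)] = 0/24 = 0
  <chi_1*chi_4, chi_4> = (1/24)[1*(3)*conj(3) + 6*(1)*conj(1) + 3*(-1)*conj(-1) + 8*(0)*conj(0) + 6*(-1)*conj(-1)]
      = (1/24)[(9) + (6) + (3) + (0) + (6)] = 24/24 = 1
  <chi_1*chi_4, chi_5> = (1/24)[1*(3)*conj(3) + 6*(1)*conj(-1) + 3*(-1)*conj(-1) + 8*(0)*conj(0) + 6*(-1)*conj(1)]
      = (1/24)[(9) + (-6) + (3) + (0) + (-6)] = 0/24 = 0
Hence the multiplicities are chi_4: 1. Dimension check: dim(chi_1)*dim(chi_4) = 1*3 = 3 and sum (mult * dim) = 1*3 = 3.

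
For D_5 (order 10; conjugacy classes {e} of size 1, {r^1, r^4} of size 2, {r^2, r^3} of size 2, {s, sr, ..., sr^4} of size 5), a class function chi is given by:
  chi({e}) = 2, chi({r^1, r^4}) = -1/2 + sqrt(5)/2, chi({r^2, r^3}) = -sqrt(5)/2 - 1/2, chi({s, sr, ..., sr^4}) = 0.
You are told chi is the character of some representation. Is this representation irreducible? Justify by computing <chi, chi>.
Irreducible: <chi, chi> = 1.

Solution. <chi, chi> = (1/|G|) sum_C |C| * |chi(C)|^2 = (1/10)[1*|2|^2 + 2*|-1/2 + sqrt(5)/2|^2 + 2*|-sqrt(5)/2 - 1/2|^2 + 5*|0|^2]
  = (1/10)[(4) + (3 - sqrt(5)) + (sqrt(5) + 3) + (0)] = 10/10 = 1.
A character is irreducible iff <chi, chi> = 1, so this representation is irreducible.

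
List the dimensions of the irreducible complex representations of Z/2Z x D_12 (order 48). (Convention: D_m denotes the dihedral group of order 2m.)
Dimensions: 1, 1, 1, 1, 1, 1, 1, 1, 2, 2, 2, 2, 2, 2, 2, 2, 2, 2

Solution. There are 18 irreducibles (= number of conjugacy classes). Their dimensions d_i satisfy sum d_i^2 = |G| = 48: 1 + 1 + 1 + 1 + 1 + 1 + 1 + 1 + 4 + 4 + 4 + 4 + 4 + 4 + 4 + 4 + 4 + 4 = 48. (For the product with Z/2Z: each of the 2 1-dim characters of Z/2Z tensors with each irrep of D_12, giving 2 copies of each D_12-dimension.)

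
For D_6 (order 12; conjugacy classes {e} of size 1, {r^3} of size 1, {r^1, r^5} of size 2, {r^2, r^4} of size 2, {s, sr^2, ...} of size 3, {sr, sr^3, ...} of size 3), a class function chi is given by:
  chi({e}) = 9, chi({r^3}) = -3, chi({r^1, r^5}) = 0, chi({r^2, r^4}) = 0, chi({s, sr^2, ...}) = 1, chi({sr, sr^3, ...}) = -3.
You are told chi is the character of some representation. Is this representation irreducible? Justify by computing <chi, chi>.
Not irreducible (reducible): <chi, chi> = 10 > 1.

Proof sketch: <chi, chi> = (1/|G|) sum_C |C| * |chi(C)|^2 = (1/12)[1*|9|^2 + 1*|-3|^2 + 2*|0|^2 + 2*|0|^2 + 3*|1|^2 + 3*|-3|^2]
  = (1/12)[(81) + (9) + (0) + (0) + (3) + (27)] = 120/12 = 10.
A character is irreducible iff <chi, chi> = 1, so this representation is reducible.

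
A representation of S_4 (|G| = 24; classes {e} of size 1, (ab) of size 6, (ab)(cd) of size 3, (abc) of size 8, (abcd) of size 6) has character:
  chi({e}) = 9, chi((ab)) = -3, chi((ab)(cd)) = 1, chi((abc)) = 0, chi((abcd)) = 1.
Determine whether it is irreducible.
Not irreducible (reducible): <chi, chi> = 6 > 1.

Justification: <chi, chi> = (1/|G|) sum_C |C| * |chi(C)|^2 = (1/24)[1*|9|^2 + 6*|-3|^2 + 3*|1|^2 + 8*|0|^2 + 6*|1|^2]
  = (1/24)[(81) + (54) + (3) + (0) + (6)] = 144/24 = 6.
A character is irreducible iff <chi, chi> = 1, so this representation is reducible.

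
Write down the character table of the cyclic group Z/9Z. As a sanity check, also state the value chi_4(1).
Character table of Z/9Z (irreps indexed chi_0,...,chi_8 with chi_k(m) = zeta_9^(k*m), zeta_9 = exp(2*pi*i/9)):
  irrep \ class  {0} (size 1)  {1} (size 1)    {2} (size 1)    {3} (size 1)    {4} (size 1)    {5} (size 1)    {6} (size 1)    {7} (size 1)    {8} (size 1)  
  chi_0          1             1               1               1               1               1               1               1               1             
  chi_1          1             exp(2*I*pi/9)   exp(4*I*pi/9)   exp(2*I*pi/3)   exp(8*I*pi/9)   exp(-8*I*pi/9)  exp(-2*I*pi/3)  exp(-4*I*pi/9)  exp(-2*I*pi/9)
  chi_2          1             exp(4*I*pi/9)   exp(8*I*pi/9)   exp(-2*I*pi/3)  exp(-2*I*pi/9)  exp(2*I*pi/9)   exp(2*I*pi/3)   exp(-8*I*pi/9)  exp(-4*I*pi/9)
  chi_3          1             exp(2*I*pi/3)   exp(-2*I*pi/3)  1               exp(2*I*pi/3)   exp(-2*I*pi/3)  1               exp(2*I*pi/3)   exp(-2*I*pi/3)
  chi_4          1             exp(8*I*pi/9)   exp(-2*I*pi/9)  exp(2*I*pi/3)   exp(-4*I*pi/9)  exp(4*I*pi/9)   exp(-2*I*pi/3)  exp(2*I*pi/9)   exp(-8*I*pi/9)
  chi_5          1             exp(-8*I*pi/9)  exp(2*I*pi/9)   exp(-2*I*pi/3)  exp(4*I*pi/9)   exp(-4*I*pi/9)  exp(2*I*pi/3)   exp(-2*I*pi/9)  exp(8*I*pi/9) 
  chi_6          1             exp(-2*I*pi/3)  exp(2*I*pi/3)   1               exp(-2*I*pi/3)  exp(2*I*pi/3)   1               exp(-2*I*pi/3)  exp(2*I*pi/3) 
  chi_7          1             exp(-4*I*pi/9)  exp(-8*I*pi/9)  exp(2*I*pi/3)   exp(2*I*pi/9)   exp(-2*I*pi/9)  exp(-2*I*pi/3)  exp(8*I*pi/9)   exp(4*I*pi/9) 
  chi_8          1             exp(-2*I*pi/9)  exp(-4*I*pi/9)  exp(-2*I*pi/3)  exp(-8*I*pi/9)  exp(8*I*pi/9)   exp(2*I*pi/3)   exp(4*I*pi/9)   exp(2*I*pi/9) 

Spot check: chi_4(1) = zeta_9^(4*1) = zeta_9^4 = exp(8*I*pi/9).

Explanation: Z/9Z is abelian, so all 9 irreducible complex representations are 1-dimensional. They are given by chi_k(m) = zeta_9^(k*m) for k = 0,...,8. Row orthogonality: sum_m chi_k(m) conj(chi_l(m)) = 9 * [k = l].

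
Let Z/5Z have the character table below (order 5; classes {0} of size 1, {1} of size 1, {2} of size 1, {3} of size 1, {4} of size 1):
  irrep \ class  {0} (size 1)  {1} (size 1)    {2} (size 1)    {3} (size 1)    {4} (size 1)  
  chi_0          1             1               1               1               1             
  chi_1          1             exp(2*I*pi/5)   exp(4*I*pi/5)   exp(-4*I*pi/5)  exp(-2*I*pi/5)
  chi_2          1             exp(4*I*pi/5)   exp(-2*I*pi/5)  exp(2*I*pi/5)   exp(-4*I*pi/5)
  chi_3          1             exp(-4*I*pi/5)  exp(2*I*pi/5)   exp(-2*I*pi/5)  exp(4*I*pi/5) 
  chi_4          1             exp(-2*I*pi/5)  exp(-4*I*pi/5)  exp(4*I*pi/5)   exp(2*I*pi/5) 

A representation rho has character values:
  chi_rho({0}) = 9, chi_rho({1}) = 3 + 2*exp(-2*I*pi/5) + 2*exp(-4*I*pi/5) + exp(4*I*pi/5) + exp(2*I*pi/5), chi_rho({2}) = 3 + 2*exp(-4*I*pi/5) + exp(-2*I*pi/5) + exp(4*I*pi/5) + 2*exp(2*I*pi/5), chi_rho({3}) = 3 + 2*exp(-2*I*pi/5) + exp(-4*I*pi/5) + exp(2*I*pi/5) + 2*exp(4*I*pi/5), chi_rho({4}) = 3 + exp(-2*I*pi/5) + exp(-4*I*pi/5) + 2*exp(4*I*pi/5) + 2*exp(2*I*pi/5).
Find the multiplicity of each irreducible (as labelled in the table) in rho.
Multiplicities: chi_0: 3, chi_1: 1, chi_2: 1, chi_3: 2, chi_4: 2.

Justification: Use <chi_rho, chi> = (1/|G|) sum_C |C| * chi_rho(C) * conj(chi(C)) with |G| = 5 for each irreducible chi in the table:
  <chi_rho, chi_0> = (1/5)[1*(9)*conj(1) + 1*(3 + 2*exp(-2*I*pi/5) + 2*exp(-4*I*pi/5) + exp(4*I*pi/5) + exp(2*I*pi/5))*conj(1) + 1*(3 + 2*exp(-4*I*pi/5) + exp(-2*I*pi/5) + exp(4*I*pi/5) + 2*exp(2*I*pi/5))*conj(1) + 1*(3 + 2*exp(-2*I*pi/5) + exp(-4*I*pi/5) + exp(2*I*pi/5) + 2*exp(4*I*pi/5))*conj(1) + 1*(3 + exp(-2*I*pi/5) + exp(-4*I*pi/5) + 2*exp(4*I*pi/5) + 2*exp(2*I*pi/5))*conj(1)]
      = (1/5)[(9) + (3 + 2*exp(-2*I*pi/5) + 2*exp(-4*I*pi/5) + exp(4*I*pi/5) + exp(2*I*pi/5)) + (3 + 2*exp(-4*I*pi/5) + exp(-2*I*pi/5) + exp(4*I*pi/5) + 2*exp(2*I*pi/5)) + (3 + 2*exp(-2*I*pi/5) + exp(-4*I*pi/5) + exp(2*I*pi/5) + 2*exp(4*I*pi/5)) + (3 + exp(-2*I*pi/5) + exp(-4*I*pi/5) + 2*exp(4*I*pi/5) + 2*exp(2*I*pi/5))] = 15/5 = 3
  <chi_rho, chi_1> = (1/5)[1*(9)*conj(1) + 1*(3 + 2*exp(-2*I*pi/5) + 2*exp(-4*I*pi/5) + exp(4*I*pi/5) + exp(2*I*pi/5))*conj(exp(2*I*pi/5)) + 1*(3 + 2*exp(-4*I*pi/5) + exp(-2*I*pi/5) + exp(4*I*pi/5) + 2*exp(2*I*pi/5))*conj(exp(4*I*pi/5)) + 1*(3 + 2*exp(-2*I*pi/5) + exp(-4*I*pi/5) + exp(2*I*pi/5) + 2*exp(4*I*pi/5))*conj(exp(-4*I*pi/5)) + 1*(3 + exp(-2*I*pi/5) + exp(-4*I*pi/5) + 2*exp(4*I*pi/5) + 2*exp(2*I*pi/5))*conj(exp(-2*I*pi/5))]
      = (1/5)[(9) + (1 + 3*exp(-2*I*pi/5) + 2*exp(-4*I*pi/5) + exp(2*I*pi/5) + 2*exp(4*I*pi/5)) + (1 + 2*exp(-2*I*pi/5) + 3*exp(-4*I*pi/5) + exp(4*I*pi/5) + 2*exp(2*I*pi/5)) + (1 + 2*exp(-2*I*pi/5) + exp(-4*I*pi/5) + 3*exp(4*I*pi/5) + 2*exp(2*I*pi/5)) + (1 + 2*exp(-4*I*pi/5) + exp(-2*I*pi/5) + 2*exp(4*I*pi/5) + 3*exp(2*I*pi/5))] = 5/5 = 1
  <chi_rho, chi_2> = (1/5)[1*(9)*conj(1) + 1*(3 + 2*exp(-2*I*pi/5) + 2*exp(-4*I*pi/5) + exp(4*I*pi/5) + exp(2*I*pi/5))*conj(exp(4*I*pi/5)) + 1*(3 + 2*exp(-4*I*pi/5) + exp(-2*I*pi/5) + exp(4*I*pi/5) + 2*exp(2*I*pi/5))*conj(exp(-2*I*pi/5)) + 1*(3 + 2*exp(-2*I*pi/5) + exp(-4*I*pi/5) + exp(2*I*pi/5) + 2*exp(4*I*pi/5))*conj(exp(2*I*pi/5)) + 1*(3 + exp(-2*I*pi/5) + exp(-4*I*pi/5) + 2*exp(4*I*pi/5) + 2*exp(2*I*pi/5))*conj(exp(-4*I*pi/5))]
      = (1/5)[(9) + (1 + 3*exp(-4*I*pi/5) + exp(-2*I*pi/5) + 2*exp(4*I*pi/5) + 2*exp(2*I*pi/5)) + (1 + 2*exp(-2*I*pi/5) + exp(-4*I*pi/5) + 2*exp(4*I*pi/5) + 3*exp(2*I*pi/5)) + (1 + 3*exp(-2*I*pi/5) + 2*exp(-4*I*pi/5) + exp(4*I*pi/5) + 2*exp(2*I*pi/5)) + (1 + 2*exp(-2*I*pi/5) + 2*exp(-4*I*pi/5) + exp(2*I*pi/5) + 3*exp(4*I*pi/5))] = 5/5 = 1
  <chi_rho, chi_3> = (1/5)[1*(9)*conj(1) + 1*(3 + 2*exp(-2*I*pi/5) + 2*exp(-4*I*pi/5) + exp(4*I*pi/5) + exp(2*I*pi/5))*conj(exp(-4*I*pi/5)) + 1*(3 + 2*exp(-4*I*pi/5) + exp(-2*I*pi/5) + exp(4*I*pi/5) + 2*exp(2*I*pi/5))*conj(exp(2*I*pi/5)) + 1*(3 + 2*exp(-2*I*pi/5) + exp(-4*I*pi/5) + exp(2*I*pi/5) + 2*exp(4*I*pi/5))*conj(exp(-2*I*pi/5)) + 1*(3 + exp(-2*I*pi/5) + exp(-4*I*pi/5) + 2*exp(4*I*pi/5) + 2*exp(2*I*pi/5))*conj(exp(4*I*pi/5))]
      = (1/5)[(9) + (2 + exp(-2*I*pi/5) + exp(-4*I*pi/5) + 3*exp(4*I*pi/5) + 2*exp(2*I*pi/5)) + (2 + 3*exp(-2*I*pi/5) + exp(-4*I*pi/5) + exp(2*I*pi/5) + 2*exp(4*I*pi/5)) + (2 + 2*exp(-4*I*pi/5) + exp(-2*I*pi/5) + exp(4*I*pi/5) + 3*exp(2*I*pi/5)) + (2 + 2*exp(-2*I*pi/5) + 3*exp(-4*I*pi/5) + exp(4*I*pi/5) + exp(2*I*pi/5))] = 10/5 = 2
  <chi_rho, chi_4> = (1/5)[1*(9)*conj(1) + 1*(3 + 2*exp(-2*I*pi/5) + 2*exp(-4*I*pi/5) + exp(4*I*pi/5) + exp(2*I*pi/5))*conj(exp(-2*I*pi/5)) + 1*(3 + 2*exp(-4*I*pi/5) + exp(-2*I*pi/5) + exp(4*I*pi/5) + 2*exp(2*I*pi/5))*conj(exp(-4*I*pi/5)) + 1*(3 + 2*exp(-2*I*pi/5) + exp(-4*I*pi/5) + exp(2*I*pi/5) + 2*exp(4*I*pi/5))*conj(exp(4*I*pi/5)) + 1*(3 + exp(-2*I*pi/5) + exp(-4*I*pi/5) + 2*exp(4*I*pi/5) + 2*exp(2*I*pi/5))*conj(exp(2*I*pi/5))]
      = (1/5)[(9) + (2 + 2*exp(-2*I*pi/5) + exp(-4*I*pi/5) + exp(4*I*pi/5) + 3*exp(2*I*pi/5)) + (2 + 2*exp(-4*I*pi/5) + exp(-2*I*pi/5) + exp(2*I*pi/5) + 3*exp(4*I*pi/5)) + (2 + 3*exp(-4*I*pi/5) + exp(-2*I*pi/5) + exp(2*I*pi/5) + 2*exp(4*I*pi/5)) + (2 + 3*exp(-2*I*pi/5) + exp(-4*I*pi/5) + exp(4*I*pi/5) + 2*exp(2*I*pi/5))] = 10/5 = 2
(Exp terms are combined using exp(i*s)*conj(exp(i*t)) = exp(i*(s-t)), and sums of them are collapsed using the identity that for every m > 1 the m distinct m-th roots of unity sum to 0, e.g. 1 + exp(2*I*pi/3) + exp(-2*I*pi/3) = 0.)
Dimension check: dim(rho) = sum (mult * dim) = 3*1 + 1*1 + 1*1 + 2*1 + 2*1 = 9 = chi_rho(e) = 9.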